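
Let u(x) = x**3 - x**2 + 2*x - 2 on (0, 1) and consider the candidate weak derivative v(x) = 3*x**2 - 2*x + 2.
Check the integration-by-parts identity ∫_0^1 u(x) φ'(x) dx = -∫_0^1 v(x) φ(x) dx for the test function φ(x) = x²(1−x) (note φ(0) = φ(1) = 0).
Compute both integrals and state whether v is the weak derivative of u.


LHS = -1/6, RHS = -1/6. Yes, v = u' weakly.

u(x) = x**3 - x**2 + 2*x - 2, classical derivative u'(x) = 3*x**2 - 2*x + 2.
φ(x) = x²(1−x), so φ'(x) = x*(2 - 3*x).
Note φ(0) = φ(1) = 0, so the boundary term u·φ vanishes.
LHS = ∫_0^1 u(x) φ'(x) dx = ∫_0^1 (-3*x^5 + 5*x^4 - 8*x^3 + 10*x^2 - 4*x) dx. Term by term:
  ∫_0^1 -3*x^5 dx = -1/2;  ∫_0^1 5*x^4 dx = 1;  ∫_0^1 -8*x^3 dx = -2;
  ∫_0^1 10*x^2 dx = 10/3;  ∫_0^1 -4*x dx = -2.
Sum: -1/2 + 1 − 2 + 10/3 − 2 = -1/6.
So LHS = -1/6.
∫_0^1 v(x) φ(x) dx = ∫_0^1 (-3*x^5 + 5*x^4 - 4*x^3 + 2*x^2) dx. Term by term:
  ∫_0^1 -3*x^5 dx = -1/2;  ∫_0^1 5*x^4 dx = 1;  ∫_0^1 -4*x^3 dx = -1;
  ∫_0^1 2*x^2 dx = 2/3.
Sum: -1/2 + 1 − 1 + 2/3 = 1/6.
So RHS = -∫_0^1 v(x) φ(x) dx = -1/6.
LHS = RHS, so the identity holds for this test φ.
Moreover u is smooth here and v(x) = u'(x) = 3*x**2 - 2*x + 2 pointwise, so the identity holds for every test function. Hence v is the weak derivative of u.


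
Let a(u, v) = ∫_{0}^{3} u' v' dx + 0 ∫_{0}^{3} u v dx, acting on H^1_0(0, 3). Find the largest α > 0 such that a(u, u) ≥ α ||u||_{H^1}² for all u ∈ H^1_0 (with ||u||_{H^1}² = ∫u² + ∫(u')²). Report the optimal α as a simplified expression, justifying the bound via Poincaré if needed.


α = π^2/(9 + π^2)

Coercivity of a(·,·) on H^1_0(0, 3) means a(u, u) ≥ α ||u||_{H^1}² for every u ∈ H^1_0.
The interval has length L = 3, and Poincaré/coercivity depend only on L. Here a(u, u) = ∫(u')² + (0)·∫u².
Here c = 0, so a(u,u) = ∫(u')² alone. The condition a(u,u) ≥ α||u||_{H^1}² reads (1−α)∫(u')² ≥ (α−c)∫u². Any admissible α is ≤ 1 (rapidly oscillating u have ∫u²/∫(u')² → 0), and α = 1 would force 0 ≥ (1−c)∫u², impossible since c < 1; so 1−α > 0. By the sharp Poincaré inequality on H^1_0 of an interval of length L, ∫(u')² ≥ (π/L)²∫u² with equality for the first sine mode sin(π(x−x₀)/L) (x₀ the left endpoint), so the inequality holds for all u iff (1−α)(π/L)² ≥ α − c, i.e. α ≤ ((π/L)² + c)/((π/L)² + 1) = (1 + c(L/π)²)/(1 + (L/π)²). (Direct route, valid since c ≤ 0: Poincaré gives c∫u² ≥ c(L/π)²∫(u')², so a(u,u) ≥ (1 + c(L/π)²)∫(u')², while ||u||_{H^1}² ≤ (1 + (L/π)²)∫(u')²; dividing yields the same α.) With (π/L)² = π^2/9 and c = 0, the largest admissible constant is α = ((π/L)² + c)/((π/L)² + 1).
Simplifying, α = π^2/(9 + π^2).


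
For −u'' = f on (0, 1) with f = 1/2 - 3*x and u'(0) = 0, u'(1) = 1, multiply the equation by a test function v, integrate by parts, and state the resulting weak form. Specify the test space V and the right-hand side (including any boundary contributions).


V = H^1(0, 1) (v unrestricted at boundary; u is determined up to an additive constant); weak form: ∫_0^1 u'v' dx = ∫_0^1 (1/2 - 3*x) v dx + v(1) for all v ∈ V.

Multiply both sides by a test function v and integrate from 0 to 1:
  ∫_0^1 −u''(x) v(x) dx = ∫_0^1 f(x) v(x) dx.
Integrate the LHS by parts once:
  ∫_0^1 −u'' v dx = −[u'(x) v(x)]_0^1 + ∫_0^1 u'(x) v'(x) dx.
Thus ∫_0^1 u'(x) v'(x) dx = ∫_0^1 f(x) v(x) dx + [u'(x) v(x)]_0^1.
Choose V so that boundary terms are either known or forced to vanish.
u has inhomogeneous Neumann u'(0) = 0, u'(1) = 1. [u' v]_0^1 = (1)·v(1) − (0)·v(0) = v(1). Take V = H^1(0, 1); boundary term becomes part of RHS.
Weak formulation: find u (satisfying any essential BC) such that ∫_0^1 u'(x) v'(x) dx = ∫_0^1 f v dx + v(1) for all v ∈ V (Neumann data are natural BCs: they enter the RHS as boundary terms).
Substituting f(x) = 1/2 - 3*x, the right-hand side is ∫_0^1 (1/2 - 3*x) v dx + v(1).
Compatibility check (pure Neumann): taking v ≡ 1 ∈ V gives 0 = ∫_0^1 f dx + (1) − (0), i.e. ∫_0^1 f dx must equal u'(0) − u'(1) = -1. Indeed ∫_0^1 (1/2 - 3*x) dx = -1, so the data are compatible. The solution is then unique only up to an additive constant (fix it e.g. by requiring ∫_0^1 u dx = 0).


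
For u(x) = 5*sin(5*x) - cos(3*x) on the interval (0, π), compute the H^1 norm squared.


||u||_{H^1(0,π)}^2 = 330*π

u'(x) = 3*sin(3*x) + 25*cos(5*x).
Expand u² and (u')² and integrate term by term on (0, π), using: for integers n ≥ 1, ∫_0^π sin²(nx) dx = ∫_0^π cos²(nx) dx = π/2; for n ≠ n', ∫_0^π sin(nx)sin(n'x) dx = ∫_0^π cos(nx)cos(n'x) dx = 0; and by product-to-sum, ∫_0^π sin(nx)cos(n'x) dx = ½∫_0^π [sin((n+n')x) + sin((n−n')x)] dx, which is 0 when n+n' is even and 2n/(n²−n'²) when n+n' is odd (it need not vanish on (0, π)).
  u² squared terms: (-1)²·∫cos(3x)² dx = 1·π/2 = π/2;  (5)²·∫sin(5x)² dx = 25·π/2 = 25*π/2.
  u² cross terms: 2·(-1)·(5)·∫cos(3x)·sin(5x) dx = -10·(0) = 0.
  So ∫_0^π u² dx = π/2 + 25*π/2 + 0 = 13*π.
  (u')² squared terms: (3)²·∫sin(3x)² dx = 9·π/2 = 9*π/2;  (25)²·∫cos(5x)² dx = 625·π/2 = 625*π/2.
  (u')² cross terms: 2·(3)·(25)·∫sin(3x)·cos(5x) dx = 150·(0) = 0.
  So ∫_0^π (u')² dx = 9*π/2 + 625*π/2 + 0 = 317*π.
||u||_{H^1}^2 = (13*π) + (317*π) = 330*π.


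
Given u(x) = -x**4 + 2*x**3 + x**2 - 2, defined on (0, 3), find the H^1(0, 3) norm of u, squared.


||u||_{H^1}^2 = 10293/14

The H^1 norm (squared) on an interval (0, L) is
  ||u||_{H^1}^2 = ∫_0^L u(x)^2 dx + ∫_0^L u'(x)^2 dx.
Compute u'(x) = -4*x**3 + 6*x**2 + 2*x.
Then u(x)^2 = x**8 - 4*x**7 + 2*x**6 + 4*x**5 + 5*x**4 - 8*x**3 - 4*x**2 + 4 and u'(x)^2 = 16*x**6 - 48*x**5 + 20*x**4 + 24*x**3 + 4*x**2.
Integrate each monomial from 0 to 3 using ∫_0^3 c·x^n dx = c·3^(n+1)/(n+1):
  ∫_0^3 u(x)^2 dx = ∫_0^3 (x^8 - 4*x^7 + 2*x^6 + 4*x^5 + 5*x^4 - 8*x^3 - 4*x^2 + 4) dx. Term by term:
    ∫_0^3 x^8 dx = 2187;  ∫_0^3 -4*x^7 dx = -6561/2;  ∫_0^3 2*x^6 dx = 4374/7;
    ∫_0^3 4*x^5 dx = 486;  ∫_0^3 5*x^4 dx = 243;  ∫_0^3 -8*x^3 dx = -162;
    ∫_0^3 -4*x^2 dx = -36;  ∫_0^3 4 dx = 12.
  Sum: 2187 − 6561/2 + 4374/7 + 486 + 243 − 162 − 36 + 12 = 1041/14.
  ∫_0^3 u'(x)^2 dx = ∫_0^3 (16*x^6 - 48*x^5 + 20*x^4 + 24*x^3 + 4*x^2) dx. Term by term:
    ∫_0^3 16*x^6 dx = 34992/7;  ∫_0^3 -48*x^5 dx = -5832;  ∫_0^3 20*x^4 dx = 972;
    ∫_0^3 24*x^3 dx = 486;  ∫_0^3 4*x^2 dx = 36.
  Sum: 34992/7 − 5832 + 972 + 486 + 36 = 4626/7.
Adding: ||u||_{H^1}^2 = 1041/14 + 4626/7 = 10293/14.


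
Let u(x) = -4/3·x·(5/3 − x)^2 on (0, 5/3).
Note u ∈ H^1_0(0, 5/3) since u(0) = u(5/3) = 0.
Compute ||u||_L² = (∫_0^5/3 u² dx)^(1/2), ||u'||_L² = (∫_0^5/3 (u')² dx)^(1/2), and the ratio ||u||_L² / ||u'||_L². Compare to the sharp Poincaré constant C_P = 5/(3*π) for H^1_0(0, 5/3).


||u||_L² / ||u'||_L² = 5*sqrt(14)/42 < C_P = 5/(3*π).

u(x) = -4/3·x·(5/3 − x)^2, so u'(x) = -4*x^2 + 80*x/9 - 100/27.
u(x) = -4/3·x·(5/3 − x)^2 vanishes at x = 0 and x = 5/3, so u ∈ H^1_0(0, 5/3). Differentiate via the product rule and integrate the resulting polynomials term by term.
  ∫_0^5/3 u² dx = ∫_0^5/3 (16*x^6/9 - 320*x^5/27 + 800*x^4/27 - 8000*x^3/243 + 10000*x^2/729) dx. Term by term:
    ∫_0^5/3 16*x^6/9 dx = 1250000/137781;  ∫_0^5/3 -320*x^5/27 dx = -2500000/59049;  ∫_0^5/3 800*x^4/27 dx = 500000/6561;
    ∫_0^5/3 -8000*x^3/243 dx = -1250000/19683;  ∫_0^5/3 10000*x^2/729 dx = 1250000/59049.
  Sum: 1250000/137781 − 2500000/59049 + 500000/6561 − 1250000/19683 + 1250000/59049 = 250000/413343.
  ∫_0^5/3 (u')² dx = ∫_0^5/3 (16*x^4 - 640*x^3/9 + 8800*x^2/81 - 16000*x/243 + 10000/729) dx. Term by term:
    ∫_0^5/3 16*x^4 dx = 10000/243;  ∫_0^5/3 -640*x^3/9 dx = -100000/729;  ∫_0^5/3 8800*x^2/81 dx = 1100000/6561;
    ∫_0^5/3 -16000*x/243 dx = -200000/2187;  ∫_0^5/3 10000/729 dx = 50000/2187.
  Sum: 10000/243 − 100000/729 + 1100000/6561 − 200000/2187 + 50000/2187 = 20000/6561.
∫_0^5/3 u² dx = 250000/413343, so ||u||_L² = 500*sqrt(7)/1701.
∫_0^5/3 (u')² dx = 20000/6561, so ||u'||_L² = 100*sqrt(2)/81.
Ratio ||u||_L² / ||u'||_L² = 5*sqrt(14)/42.
Sharp Poincaré constant on H^1_0(0, 5/3) is C_P = L/π = 5/(3*π), achieved by sin(3*π/5·x).
A polynomial bump cannot attain the sharp Poincaré constant (only the first sine eigenfunction does), so the ratio is strictly less than C_P, consistent with ||u||_L² ≤ C_P ||u'||_L².


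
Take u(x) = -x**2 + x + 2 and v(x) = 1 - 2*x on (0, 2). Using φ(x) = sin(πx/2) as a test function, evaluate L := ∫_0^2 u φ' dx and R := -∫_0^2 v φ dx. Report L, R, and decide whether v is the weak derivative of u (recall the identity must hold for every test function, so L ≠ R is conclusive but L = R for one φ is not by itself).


LHS = 4/π, RHS = 4/π. Yes, v = u' weakly.

u(x) = -x**2 + x + 2, classical derivative u'(x) = 1 - 2*x.
φ(x) = sin(πx/2), so φ'(x) = π*cos(π*x/2)/2.
Note φ(0) = φ(2) = 0, so the boundary term u·φ vanishes.
LHS = ∫_0^2 u(x) φ'(x) dx = ∫_0^2 (-π*x^2*cos(π*x/2)/2 + π*x*cos(π*x/2)/2 + π*cos(π*x/2)) dx. Term by term:
  ∫_0^2 π*cos(π*x/2) dx = 0;  ∫_0^2 π*x*cos(π*x/2)/2 dx = -4/π;  ∫_0^2 -π*x^2*cos(π*x/2)/2 dx = 8/π.
Sum: 0 − 4/π + 8/π = 4/π.
So LHS = 4/π.
∫_0^2 v(x) φ(x) dx = ∫_0^2 (-2*x*sin(π*x/2) + sin(π*x/2)) dx. Term by term:
  ∫_0^2 -2*x*sin(π*x/2) dx = -8/π;  ∫_0^2 sin(π*x/2) dx = 4/π.
Sum: -8/π + 4/π = -4/π.
So RHS = -∫_0^2 v(x) φ(x) dx = 4/π.
LHS = RHS, so the identity holds for this test φ.
Moreover u is smooth here and v(x) = u'(x) = 1 - 2*x pointwise, so the identity holds for every test function. Hence v is the weak derivative of u.


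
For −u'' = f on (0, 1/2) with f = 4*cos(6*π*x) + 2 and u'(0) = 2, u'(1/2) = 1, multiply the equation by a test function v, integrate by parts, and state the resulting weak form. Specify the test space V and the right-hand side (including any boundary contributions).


V = H^1(0, 1/2) (v unrestricted at boundary; u is determined up to an additive constant); weak form: ∫_0^1/2 u'v' dx = ∫_0^1/2 (4*cos(6*π*x) + 2) v dx + v(1/2) − 2·v(0) for all v ∈ V.

Multiply both sides by a test function v and integrate from 0 to 1/2:
  ∫_0^1/2 −u''(x) v(x) dx = ∫_0^1/2 f(x) v(x) dx.
Integrate the LHS by parts once:
  ∫_0^1/2 −u'' v dx = −[u'(x) v(x)]_0^1/2 + ∫_0^1/2 u'(x) v'(x) dx.
Thus ∫_0^1/2 u'(x) v'(x) dx = ∫_0^1/2 f(x) v(x) dx + [u'(x) v(x)]_0^1/2.
Choose V so that boundary terms are either known or forced to vanish.
u has inhomogeneous Neumann u'(0) = 2, u'(1/2) = 1. [u' v]_0^1/2 = (1)·v(1/2) − (2)·v(0) = v(1/2) − 2·v(0). Take V = H^1(0, 1/2); boundary term becomes part of RHS.
Weak formulation: find u (satisfying any essential BC) such that ∫_0^1/2 u'(x) v'(x) dx = ∫_0^1/2 f v dx + v(1/2) − 2·v(0) for all v ∈ V (Neumann data are natural BCs: they enter the RHS as boundary terms).
Substituting f(x) = 4*cos(6*π*x) + 2, the right-hand side is ∫_0^1/2 (4*cos(6*π*x) + 2) v dx + v(1/2) − 2·v(0).
Compatibility check (pure Neumann): taking v ≡ 1 ∈ V gives 0 = ∫_0^1/2 f dx + (1) − (2), i.e. ∫_0^1/2 f dx must equal u'(0) − u'(1/2) = 1. Indeed ∫_0^1/2 (4*cos(6*π*x) + 2) dx = 1, so the data are compatible. The solution is then unique only up to an additive constant (fix it e.g. by requiring ∫_0^1/2 u dx = 0).


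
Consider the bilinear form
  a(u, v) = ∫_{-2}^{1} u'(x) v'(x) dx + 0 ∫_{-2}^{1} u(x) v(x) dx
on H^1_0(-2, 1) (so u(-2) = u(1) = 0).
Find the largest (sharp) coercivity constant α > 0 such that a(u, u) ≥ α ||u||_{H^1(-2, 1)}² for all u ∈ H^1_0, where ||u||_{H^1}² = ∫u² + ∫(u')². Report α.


α = π^2/(9 + π^2)

Coercivity of a(·,·) on H^1_0(-2, 1) means a(u, u) ≥ α ||u||_{H^1}² for every u ∈ H^1_0.
The interval has length L = 3, and Poincaré/coercivity depend only on L. Here a(u, u) = ∫(u')² + (0)·∫u².
Here c = 0, so a(u,u) = ∫(u')² alone. The condition a(u,u) ≥ α||u||_{H^1}² reads (1−α)∫(u')² ≥ (α−c)∫u². Any admissible α is ≤ 1 (rapidly oscillating u have ∫u²/∫(u')² → 0), and α = 1 would force 0 ≥ (1−c)∫u², impossible since c < 1; so 1−α > 0. By the sharp Poincaré inequality on H^1_0 of an interval of length L, ∫(u')² ≥ (π/L)²∫u² with equality for the first sine mode sin(π(x−x₀)/L) (x₀ the left endpoint), so the inequality holds for all u iff (1−α)(π/L)² ≥ α − c, i.e. α ≤ ((π/L)² + c)/((π/L)² + 1) = (1 + c(L/π)²)/(1 + (L/π)²). (Direct route, valid since c ≤ 0: Poincaré gives c∫u² ≥ c(L/π)²∫(u')², so a(u,u) ≥ (1 + c(L/π)²)∫(u')², while ||u||_{H^1}² ≤ (1 + (L/π)²)∫(u')²; dividing yields the same α.) With (π/L)² = π^2/9 and c = 0, the largest admissible constant is α = ((π/L)² + c)/((π/L)² + 1).
Simplifying, α = π^2/(9 + π^2).


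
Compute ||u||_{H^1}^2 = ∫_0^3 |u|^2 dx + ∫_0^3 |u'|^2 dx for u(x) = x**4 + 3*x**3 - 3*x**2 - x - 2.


||u||_{H^1}^2 = 2633763/140

The H^1 norm (squared) on an interval (0, L) is
  ||u||_{H^1}^2 = ∫_0^L u(x)^2 dx + ∫_0^L u'(x)^2 dx.
Compute u'(x) = 4*x**3 + 9*x**2 - 6*x - 1.
Then u(x)^2 = x**8 + 6*x**7 + 3*x**6 - 20*x**5 - x**4 - 6*x**3 + 13*x**2 + 4*x + 4 and u'(x)^2 = 16*x**6 + 72*x**5 + 33*x**4 - 116*x**3 + 18*x**2 + 12*x + 1.
Integrate each monomial from 0 to 3 using ∫_0^3 c·x^n dx = c·3^(n+1)/(n+1):
  ∫_0^3 u(x)^2 dx = ∫_0^3 (x^8 + 6*x^7 + 3*x^6 - 20*x^5 - x^4 - 6*x^3 + 13*x^2 + 4*x + 4) dx. Term by term:
    ∫_0^3 x^8 dx = 2187;  ∫_0^3 6*x^7 dx = 19683/4;  ∫_0^3 3*x^6 dx = 6561/7;
    ∫_0^3 -20*x^5 dx = -2430;  ∫_0^3 -x^4 dx = -243/5;  ∫_0^3 -6*x^3 dx = -243/2;
    ∫_0^3 13*x^2 dx = 117;  ∫_0^3 4*x dx = 18;  ∫_0^3 4 dx = 12.
  Sum: 2187 + 19683/4 + 6561/7 − 2430 − 243/5 − 243/2 + 117 + 18 + 12 = 782871/140.
  ∫_0^3 u'(x)^2 dx = ∫_0^3 (16*x^6 + 72*x^5 + 33*x^4 - 116*x^3 + 18*x^2 + 12*x + 1) dx. Term by term:
    ∫_0^3 16*x^6 dx = 34992/7;  ∫_0^3 72*x^5 dx = 8748;  ∫_0^3 33*x^4 dx = 8019/5;
    ∫_0^3 -116*x^3 dx = -2349;  ∫_0^3 18*x^2 dx = 162;  ∫_0^3 12*x dx = 54;
    ∫_0^3 1 dx = 3.
  Sum: 34992/7 + 8748 + 8019/5 − 2349 + 162 + 54 + 3 = 462723/35.
Adding: ||u||_{H^1}^2 = 782871/140 + 462723/35 = 2633763/140.


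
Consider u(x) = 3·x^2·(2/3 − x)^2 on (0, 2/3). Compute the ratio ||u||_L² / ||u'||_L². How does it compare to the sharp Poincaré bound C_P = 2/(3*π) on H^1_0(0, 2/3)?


||u||_L² / ||u'||_L² = sqrt(3)/9 < C_P = 2/(3*π).

u(x) = 3·x^2·(2/3 − x)^2, so u'(x) = 4*x*(3*x - 2)*(3*x - 1)/3.
u(x) = 3·x^2·(2/3 − x)^2 vanishes at x = 0 and x = 2/3, so u ∈ H^1_0(0, 2/3). Differentiate via the product rule and integrate the resulting polynomials term by term.
  ∫_0^2/3 u² dx = ∫_0^2/3 (9*x^8 - 24*x^7 + 24*x^6 - 32*x^5/3 + 16*x^4/9) dx. Term by term:
    ∫_0^2/3 9*x^8 dx = 512/19683;  ∫_0^2/3 -24*x^7 dx = -256/2187;  ∫_0^2/3 24*x^6 dx = 1024/5103;
    ∫_0^2/3 -32*x^5/3 dx = -1024/6561;  ∫_0^2/3 16*x^4/9 dx = 512/10935.
  Sum: 512/19683 − 256/2187 + 1024/5103 − 1024/6561 + 512/10935 = 256/688905.
  ∫_0^2/3 (u')² dx = ∫_0^2/3 (144*x^6 - 288*x^5 + 208*x^4 - 64*x^3 + 64*x^2/9) dx. Term by term:
    ∫_0^2/3 144*x^6 dx = 2048/1701;  ∫_0^2/3 -288*x^5 dx = -1024/243;  ∫_0^2/3 208*x^4 dx = 6656/1215;
    ∫_0^2/3 -64*x^3 dx = -256/81;  ∫_0^2/3 64*x^2/9 dx = 512/729.
  Sum: 2048/1701 − 1024/243 + 6656/1215 − 256/81 + 512/729 = 256/25515.
∫_0^2/3 u² dx = 256/688905, so ||u||_L² = 16*sqrt(105)/8505.
∫_0^2/3 (u')² dx = 256/25515, so ||u'||_L² = 16*sqrt(35)/945.
Ratio ||u||_L² / ||u'||_L² = sqrt(3)/9.
Sharp Poincaré constant on H^1_0(0, 2/3) is C_P = L/π = 2/(3*π), achieved by sin(3*π/2·x).
A polynomial bump cannot attain the sharp Poincaré constant (only the first sine eigenfunction does), so the ratio is strictly less than C_P, consistent with ||u||_L² ≤ C_P ||u'||_L².


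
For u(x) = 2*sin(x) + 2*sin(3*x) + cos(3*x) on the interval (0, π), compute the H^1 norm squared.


||u||_{H^1(0,π)}^2 = 29*π

u'(x) = -3*sin(3*x) + 2*cos(x) + 6*cos(3*x).
Expand u² and (u')² and integrate term by term on (0, π), using: for integers n ≥ 1, ∫_0^π sin²(nx) dx = ∫_0^π cos²(nx) dx = π/2; for n ≠ n', ∫_0^π sin(nx)sin(n'x) dx = ∫_0^π cos(nx)cos(n'x) dx = 0; and by product-to-sum, ∫_0^π sin(nx)cos(n'x) dx = ½∫_0^π [sin((n+n')x) + sin((n−n')x)] dx, which is 0 when n+n' is even and 2n/(n²−n'²) when n+n' is odd (it need not vanish on (0, π)).
  u² squared terms: (2)²·∫sin(x)² dx = 4·π/2 = 2*π;  (2)²·∫sin(3x)² dx = 4·π/2 = 2*π;  (1)²·∫cos(3x)² dx = 1·π/2 = π/2.
  u² cross terms: 2·(2)·(2)·∫sin(x)·sin(3x) dx = 8·(0) = 0;  2·(2)·(1)·∫sin(x)·cos(3x) dx = 4·(0) = 0;  2·(2)·(1)·∫sin(3x)·cos(3x) dx = 4·(0) = 0.
  So ∫_0^π u² dx = 2*π + 2*π + π/2 + 0 + 0 + 0 = 9*π/2.
  (u')² squared terms: (-3)²·∫sin(3x)² dx = 9·π/2 = 9*π/2;  (2)²·∫cos(x)² dx = 4·π/2 = 2*π;  (6)²·∫cos(3x)² dx = 36·π/2 = 18*π.
  (u')² cross terms: 2·(-3)·(2)·∫sin(3x)·cos(x) dx = -12·(0) = 0;  2·(-3)·(6)·∫sin(3x)·cos(3x) dx = -36·(0) = 0;  2·(2)·(6)·∫cos(x)·cos(3x) dx = 24·(0) = 0.
  So ∫_0^π (u')² dx = 9*π/2 + 2*π + 18*π + 0 + 0 + 0 = 49*π/2.
||u||_{H^1}^2 = (9*π/2) + (49*π/2) = 29*π.


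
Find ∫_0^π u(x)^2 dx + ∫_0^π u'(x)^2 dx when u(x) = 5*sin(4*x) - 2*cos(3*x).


||u||_{H^1(0,π)}^2 = -1600/7 + 465*π/2

u'(x) = 6*sin(3*x) + 20*cos(4*x).
Expand u² and (u')² and integrate term by term on (0, π), using: for integers n ≥ 1, ∫_0^π sin²(nx) dx = ∫_0^π cos²(nx) dx = π/2; for n ≠ n', ∫_0^π sin(nx)sin(n'x) dx = ∫_0^π cos(nx)cos(n'x) dx = 0; and by product-to-sum, ∫_0^π sin(nx)cos(n'x) dx = ½∫_0^π [sin((n+n')x) + sin((n−n')x)] dx, which is 0 when n+n' is even and 2n/(n²−n'²) when n+n' is odd (it need not vanish on (0, π)).
  u² squared terms: (-2)²·∫cos(3x)² dx = 4·π/2 = 2*π;  (5)²·∫sin(4x)² dx = 25·π/2 = 25*π/2.
  u² cross terms: 2·(-2)·(5)·∫cos(3x)·sin(4x) dx = -20·(8/7) = -160/7.
  So ∫_0^π u² dx = 2*π + 25*π/2 − 160/7 = -160/7 + 29*π/2.
  (u')² squared terms: (6)²·∫sin(3x)² dx = 36·π/2 = 18*π;  (20)²·∫cos(4x)² dx = 400·π/2 = 200*π.
  (u')² cross terms: 2·(6)·(20)·∫sin(3x)·cos(4x) dx = 240·(-6/7) = -1440/7.
  So ∫_0^π (u')² dx = 18*π + 200*π − 1440/7 = -1440/7 + 218*π.
||u||_{H^1}^2 = (-160/7 + 29*π/2) + (-1440/7 + 218*π) = -1600/7 + 465*π/2.


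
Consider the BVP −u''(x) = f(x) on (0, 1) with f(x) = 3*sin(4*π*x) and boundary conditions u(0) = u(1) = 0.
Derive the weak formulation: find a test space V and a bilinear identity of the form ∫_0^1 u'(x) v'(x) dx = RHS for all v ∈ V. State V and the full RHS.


V = H^1_0(0, 1) (so v(0) = v(1) = 0); weak form: ∫_0^1 u'v' dx = ∫_0^1 (3*sin(4*π*x)) v dx for all v ∈ V.

Multiply both sides by a test function v and integrate from 0 to 1:
  ∫_0^1 −u''(x) v(x) dx = ∫_0^1 f(x) v(x) dx.
Integrate the LHS by parts once:
  ∫_0^1 −u'' v dx = −[u'(x) v(x)]_0^1 + ∫_0^1 u'(x) v'(x) dx.
Thus ∫_0^1 u'(x) v'(x) dx = ∫_0^1 f(x) v(x) dx + [u'(x) v(x)]_0^1.
Choose V so that boundary terms are either known or forced to vanish.
u is Dirichlet: u(0) = u(1) = 0. Let V = H^1_0(0, 1); then v(0) = v(1) = 0, and [u' v]_0^1 = 0.
Weak formulation: find u (satisfying any essential BC) such that ∫_0^1 u'(x) v'(x) dx = ∫_0^1 f v dx for all v ∈ V.
Substituting f(x) = 3*sin(4*π*x), the right-hand side is ∫_0^1 (3*sin(4*π*x)) v dx.


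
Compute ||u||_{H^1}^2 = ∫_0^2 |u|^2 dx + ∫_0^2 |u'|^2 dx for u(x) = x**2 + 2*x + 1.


||u||_{H^1}^2 = 1246/15

The H^1 norm (squared) on an interval (0, L) is
  ||u||_{H^1}^2 = ∫_0^L u(x)^2 dx + ∫_0^L u'(x)^2 dx.
Compute u'(x) = 2*x + 2.
Then u(x)^2 = x**4 + 4*x**3 + 6*x**2 + 4*x + 1 and u'(x)^2 = 4*x**2 + 8*x + 4.
Integrate each monomial from 0 to 2 using ∫_0^2 c·x^n dx = c·2^(n+1)/(n+1):
  ∫_0^2 u(x)^2 dx = ∫_0^2 (x^4 + 4*x^3 + 6*x^2 + 4*x + 1) dx. Term by term:
    ∫_0^2 x^4 dx = 32/5;  ∫_0^2 4*x^3 dx = 16;  ∫_0^2 6*x^2 dx = 16;
    ∫_0^2 4*x dx = 8;  ∫_0^2 1 dx = 2.
  Sum: 32/5 + 16 + 16 + 8 + 2 = 242/5.
  ∫_0^2 u'(x)^2 dx = ∫_0^2 (4*x^2 + 8*x + 4) dx. Term by term:
    ∫_0^2 4*x^2 dx = 32/3;  ∫_0^2 8*x dx = 16;  ∫_0^2 4 dx = 8.
  Sum: 32/3 + 16 + 8 = 104/3.
Adding: ||u||_{H^1}^2 = 242/5 + 104/3 = 1246/15.


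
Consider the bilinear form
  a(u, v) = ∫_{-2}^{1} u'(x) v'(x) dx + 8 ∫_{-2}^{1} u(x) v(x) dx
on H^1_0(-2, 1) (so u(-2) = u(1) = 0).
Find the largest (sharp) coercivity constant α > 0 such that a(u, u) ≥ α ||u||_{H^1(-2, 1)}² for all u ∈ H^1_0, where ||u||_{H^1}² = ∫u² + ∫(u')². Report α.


α = 1

Coercivity of a(·,·) on H^1_0(-2, 1) means a(u, u) ≥ α ||u||_{H^1}² for every u ∈ H^1_0.
The interval has length L = 3, and Poincaré/coercivity depend only on L. Here a(u, u) = ∫(u')² + (8)·∫u².
Here c = 8 ≥ 1, so a(u,u) = ∫(u')² + c∫u² ≥ ∫(u')² + ∫u² = ||u||_{H^1}², i.e. α = 1 works. No larger α is possible: a(u,u) ≥ α||u||_{H^1}² means (1−α)∫(u')² ≥ (α−c)∫u², and for the modes u_n = sin(nπ(x−x₀)/L) (x₀ the left endpoint) one has ∫u_n²/∫(u_n')² = (L/(nπ))² → 0, so a(u_n,u_n)/||u_n||_{H^1}² → 1. Hence the optimal constant is α = 1.
Therefore α = 1.


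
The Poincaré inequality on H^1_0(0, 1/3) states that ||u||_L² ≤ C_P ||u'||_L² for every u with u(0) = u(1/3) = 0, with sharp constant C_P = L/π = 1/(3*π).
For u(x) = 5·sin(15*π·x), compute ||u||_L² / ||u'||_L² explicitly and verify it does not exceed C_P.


||u||_L² / ||u'||_L² = 1/(15*π) < C_P = 1/(3*π).

u(x) = 5·sin(15*π·x), so u'(x) = 75*π*cos(15*π*x).
Writing u(x) = A·sin(kπx/L) with A = 5 and k = 5, use ∫_0^L sin²(kπx/L) dx = L/2 and ∫_0^L cos²(kπx/L) dx = L/2.
u² = 25·sin²(15*π·x) and (u')² = 5625*π^2·cos²(15*π·x), and each of sin², cos² integrates to L/2 = 1/6 over (0, 1/3).
∫_0^1/3 u² dx = 25/6, so ||u||_L² = 5*sqrt(6)/6.
∫_0^1/3 (u')² dx = 1875*π^2/2, so ||u'||_L² = 25*sqrt(6)*π/2.
Ratio ||u||_L² / ||u'||_L² = 1/(15*π).
Sharp Poincaré constant on H^1_0(0, 1/3) is C_P = L/π = 1/(3*π), achieved by sin(3*π·x).
This is the k = 5 harmonic; the ratio L/(kπ) is strictly less than C_P = L/π, consistent with the sharp inequality ||u||_L² ≤ C_P ||u'||_L².


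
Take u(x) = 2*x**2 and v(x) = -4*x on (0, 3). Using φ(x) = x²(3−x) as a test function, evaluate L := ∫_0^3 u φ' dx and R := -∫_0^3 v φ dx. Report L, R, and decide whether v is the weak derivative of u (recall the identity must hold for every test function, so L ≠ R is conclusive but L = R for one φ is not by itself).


LHS = -243/5, RHS = 243/5. No, v is not the weak derivative of u.

u(x) = 2*x**2, classical derivative u'(x) = 4*x.
φ(x) = x²(3−x), so φ'(x) = 3*x*(2 - x).
Note φ(0) = φ(3) = 0, so the boundary term u·φ vanishes.
LHS = ∫_0^3 u(x) φ'(x) dx = ∫_0^3 (-6*x^4 + 12*x^3) dx. Term by term:
  ∫_0^3 -6*x^4 dx = -1458/5;  ∫_0^3 12*x^3 dx = 243.
Sum: -1458/5 + 243 = -243/5.
So LHS = -243/5.
∫_0^3 v(x) φ(x) dx = ∫_0^3 (4*x^4 - 12*x^3) dx. Term by term:
  ∫_0^3 4*x^4 dx = 972/5;  ∫_0^3 -12*x^3 dx = -243.
Sum: 972/5 − 243 = -243/5.
So RHS = -∫_0^3 v(x) φ(x) dx = 243/5.
LHS − RHS = -486/5 ≠ 0, so the identity fails.
(For a valid weak derivative the identity must hold for EVERY test function, in particular this one. The failure shows v is NOT the weak derivative of u.)
Correct weak derivative would be u'(x) = 4*x.


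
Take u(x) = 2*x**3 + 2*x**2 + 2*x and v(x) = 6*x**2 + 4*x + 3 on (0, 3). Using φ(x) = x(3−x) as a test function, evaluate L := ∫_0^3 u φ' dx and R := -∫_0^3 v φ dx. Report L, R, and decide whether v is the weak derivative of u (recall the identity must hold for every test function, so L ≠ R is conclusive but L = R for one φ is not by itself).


LHS = -1089/10, RHS = -567/5. No, v is not the weak derivative of u.

u(x) = 2*x**3 + 2*x**2 + 2*x, classical derivative u'(x) = 6*x**2 + 4*x + 2.
φ(x) = x(3−x), so φ'(x) = 3 - 2*x.
Note φ(0) = φ(3) = 0, so the boundary term u·φ vanishes.
LHS = ∫_0^3 u(x) φ'(x) dx = ∫_0^3 (-4*x^4 + 2*x^3 + 2*x^2 + 6*x) dx. Term by term:
  ∫_0^3 -4*x^4 dx = -972/5;  ∫_0^3 2*x^3 dx = 81/2;  ∫_0^3 2*x^2 dx = 18;
  ∫_0^3 6*x dx = 27.
Sum: -972/5 + 81/2 + 18 + 27 = -1089/10.
So LHS = -1089/10.
∫_0^3 v(x) φ(x) dx = ∫_0^3 (-6*x^4 + 14*x^3 + 9*x^2 + 9*x) dx. Term by term:
  ∫_0^3 -6*x^4 dx = -1458/5;  ∫_0^3 14*x^3 dx = 567/2;  ∫_0^3 9*x^2 dx = 81;
  ∫_0^3 9*x dx = 81/2.
Sum: -1458/5 + 567/2 + 81 + 81/2 = 567/5.
So RHS = -∫_0^3 v(x) φ(x) dx = -567/5.
LHS − RHS = 9/2 ≠ 0, so the identity fails.
(For a valid weak derivative the identity must hold for EVERY test function, in particular this one. The failure shows v is NOT the weak derivative of u.)
Correct weak derivative would be u'(x) = 6*x**2 + 4*x + 2.


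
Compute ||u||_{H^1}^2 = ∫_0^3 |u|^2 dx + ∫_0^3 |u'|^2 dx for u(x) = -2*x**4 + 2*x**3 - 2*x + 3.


||u||_{H^1}^2 = 497481/35

The H^1 norm (squared) on an interval (0, L) is
  ||u||_{H^1}^2 = ∫_0^L u(x)^2 dx + ∫_0^L u'(x)^2 dx.
Compute u'(x) = -8*x**3 + 6*x**2 - 2.
Then u(x)^2 = 4*x**8 - 8*x**7 + 4*x**6 + 8*x**5 - 20*x**4 + 12*x**3 + 4*x**2 - 12*x + 9 and u'(x)^2 = 64*x**6 - 96*x**5 + 36*x**4 + 32*x**3 - 24*x**2 + 4.
Integrate each monomial from 0 to 3 using ∫_0^3 c·x^n dx = c·3^(n+1)/(n+1):
  ∫_0^3 u(x)^2 dx = ∫_0^3 (4*x^8 - 8*x^7 + 4*x^6 + 8*x^5 - 20*x^4 + 12*x^3 + 4*x^2 - 12*x + 9) dx. Term by term:
    ∫_0^3 4*x^8 dx = 8748;  ∫_0^3 -8*x^7 dx = -6561;  ∫_0^3 4*x^6 dx = 8748/7;
    ∫_0^3 8*x^5 dx = 972;  ∫_0^3 -20*x^4 dx = -972;  ∫_0^3 12*x^3 dx = 243;
    ∫_0^3 4*x^2 dx = 36;  ∫_0^3 -12*x dx = -54;  ∫_0^3 9 dx = 27.
  Sum: 8748 − 6561 + 8748/7 + 972 − 972 + 243 + 36 − 54 + 27 = 25821/7.
  ∫_0^3 u'(x)^2 dx = ∫_0^3 (64*x^6 - 96*x^5 + 36*x^4 + 32*x^3 - 24*x^2 + 4) dx. Term by term:
    ∫_0^3 64*x^6 dx = 139968/7;  ∫_0^3 -96*x^5 dx = -11664;  ∫_0^3 36*x^4 dx = 8748/5;
    ∫_0^3 32*x^3 dx = 648;  ∫_0^3 -24*x^2 dx = -216;  ∫_0^3 4 dx = 12.
  Sum: 139968/7 − 11664 + 8748/5 + 648 − 216 + 12 = 368376/35.
Adding: ||u||_{H^1}^2 = 25821/7 + 368376/35 = 497481/35.


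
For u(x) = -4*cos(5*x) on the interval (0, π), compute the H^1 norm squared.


||u||_{H^1(0,π)}^2 = 208*π

u'(x) = 20*sin(5*x).
Expand u² and (u')² and integrate term by term on (0, π), using: for integers n ≥ 1, ∫_0^π sin²(nx) dx = ∫_0^π cos²(nx) dx = π/2; for n ≠ n', ∫_0^π sin(nx)sin(n'x) dx = ∫_0^π cos(nx)cos(n'x) dx = 0; and by product-to-sum, ∫_0^π sin(nx)cos(n'x) dx = ½∫_0^π [sin((n+n')x) + sin((n−n')x)] dx, which is 0 when n+n' is even and 2n/(n²−n'²) when n+n' is odd (it need not vanish on (0, π)).
  u² squared terms: (-4)²·∫cos(5x)² dx = 16·π/2 = 8*π.
  So ∫_0^π u² dx = 8*π.
  (u')² squared terms: (20)²·∫sin(5x)² dx = 400·π/2 = 200*π.
  So ∫_0^π (u')² dx = 200*π.
||u||_{H^1}^2 = (8*π) + (200*π) = 208*π.


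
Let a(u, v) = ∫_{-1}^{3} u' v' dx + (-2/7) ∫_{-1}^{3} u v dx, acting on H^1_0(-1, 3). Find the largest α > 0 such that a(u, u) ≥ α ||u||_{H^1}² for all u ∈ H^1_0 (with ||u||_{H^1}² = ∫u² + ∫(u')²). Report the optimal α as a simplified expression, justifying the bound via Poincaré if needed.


α = (-32/7 + π^2)/(π^2 + 16)

Coercivity of a(·,·) on H^1_0(-1, 3) means a(u, u) ≥ α ||u||_{H^1}² for every u ∈ H^1_0.
The interval has length L = 4, and Poincaré/coercivity depend only on L. Here a(u, u) = ∫(u')² + (-2/7)·∫u².
Here c = -2/7 < 0 with |c| < (π/L)² = π^2/16, so coercivity still holds. The condition a(u,u) ≥ α||u||_{H^1}² reads (1−α)∫(u')² ≥ (α−c)∫u². Any admissible α is ≤ 1 (rapidly oscillating u have ∫u²/∫(u')² → 0), and α = 1 would force 0 ≥ (1−c)∫u², impossible since c < 1; so 1−α > 0. By the sharp Poincaré inequality on H^1_0 of an interval of length L, ∫(u')² ≥ (π/L)²∫u² with equality for the first sine mode sin(π(x−x₀)/L) (x₀ the left endpoint), so the inequality holds for all u iff (1−α)(π/L)² ≥ α − c, i.e. α ≤ ((π/L)² + c)/((π/L)² + 1) = (1 + c(L/π)²)/(1 + (L/π)²). (Direct route, valid since c ≤ 0: Poincaré gives c∫u² ≥ c(L/π)²∫(u')², so a(u,u) ≥ (1 + c(L/π)²)∫(u')², while ||u||_{H^1}² ≤ (1 + (L/π)²)∫(u')²; dividing yields the same α.) With (π/L)² = π^2/16 and c = -2/7, the largest admissible constant is α = ((π/L)² + c)/((π/L)² + 1).
Simplifying, α = (-32/7 + π^2)/(π^2 + 16).


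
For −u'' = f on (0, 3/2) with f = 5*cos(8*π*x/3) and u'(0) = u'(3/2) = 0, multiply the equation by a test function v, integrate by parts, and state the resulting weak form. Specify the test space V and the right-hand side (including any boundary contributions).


V = H^1(0, 3/2) (no boundary constraint on v; u is determined up to an additive constant); weak form: ∫_0^3/2 u'v' dx = ∫_0^3/2 (5*cos(8*π*x/3)) v dx for all v ∈ V.

Multiply both sides by a test function v and integrate from 0 to 3/2:
  ∫_0^3/2 −u''(x) v(x) dx = ∫_0^3/2 f(x) v(x) dx.
Integrate the LHS by parts once:
  ∫_0^3/2 −u'' v dx = −[u'(x) v(x)]_0^3/2 + ∫_0^3/2 u'(x) v'(x) dx.
Thus ∫_0^3/2 u'(x) v'(x) dx = ∫_0^3/2 f(x) v(x) dx + [u'(x) v(x)]_0^3/2.
Choose V so that boundary terms are either known or forced to vanish.
u has homogeneous Neumann: u'(0) = u'(3/2) = 0. So [u' v]_0^3/2 = 0·v(3/2) − 0·v(0) = 0 for any v; take V = H^1(0, 3/2).
Weak formulation: find u (satisfying any essential BC) such that ∫_0^3/2 u'(x) v'(x) dx = ∫_0^3/2 f v dx for all v ∈ V (homogeneous Neumann, so boundary terms vanish).
Substituting f(x) = 5*cos(8*π*x/3), the right-hand side is ∫_0^3/2 (5*cos(8*π*x/3)) v dx.
Compatibility check (pure Neumann): taking v ≡ 1 ∈ V gives 0 = ∫_0^3/2 f dx + (0) − (0), i.e. ∫_0^3/2 f dx must equal u'(0) − u'(3/2) = 0. Indeed ∫_0^3/2 (5*cos(8*π*x/3)) dx = 0, so the data are compatible. The solution is then unique only up to an additive constant (fix it e.g. by requiring ∫_0^3/2 u dx = 0).


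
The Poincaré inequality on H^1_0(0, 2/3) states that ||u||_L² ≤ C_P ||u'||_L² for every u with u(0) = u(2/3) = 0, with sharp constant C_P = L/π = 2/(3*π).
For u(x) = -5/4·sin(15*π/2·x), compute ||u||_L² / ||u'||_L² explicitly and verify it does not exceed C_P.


||u||_L² / ||u'||_L² = 2/(15*π) < C_P = 2/(3*π).

u(x) = -5/4·sin(15*π/2·x), so u'(x) = -75*π*cos(15*π*x/2)/8.
Writing u(x) = A·sin(kπx/L) with A = -5/4 and k = 5, use ∫_0^L sin²(kπx/L) dx = L/2 and ∫_0^L cos²(kπx/L) dx = L/2.
u² = 25/16·sin²(15*π/2·x) and (u')² = 5625*π^2/64·cos²(15*π/2·x), and each of sin², cos² integrates to L/2 = 1/3 over (0, 2/3).
∫_0^2/3 u² dx = 25/48, so ||u||_L² = 5*sqrt(3)/12.
∫_0^2/3 (u')² dx = 1875*π^2/64, so ||u'||_L² = 25*sqrt(3)*π/8.
Ratio ||u||_L² / ||u'||_L² = 2/(15*π).
Sharp Poincaré constant on H^1_0(0, 2/3) is C_P = L/π = 2/(3*π), achieved by sin(3*π/2·x).
This is the k = 5 harmonic; the ratio L/(kπ) is strictly less than C_P = L/π, consistent with the sharp inequality ||u||_L² ≤ C_P ||u'||_L².


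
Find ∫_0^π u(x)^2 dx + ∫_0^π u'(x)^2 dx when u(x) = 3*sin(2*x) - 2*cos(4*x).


||u||_{H^1(0,π)}^2 = 113*π/2

u'(x) = 8*sin(4*x) + 6*cos(2*x).
Expand u² and (u')² and integrate term by term on (0, π), using: for integers n ≥ 1, ∫_0^π sin²(nx) dx = ∫_0^π cos²(nx) dx = π/2; for n ≠ n', ∫_0^π sin(nx)sin(n'x) dx = ∫_0^π cos(nx)cos(n'x) dx = 0; and by product-to-sum, ∫_0^π sin(nx)cos(n'x) dx = ½∫_0^π [sin((n+n')x) + sin((n−n')x)] dx, which is 0 when n+n' is even and 2n/(n²−n'²) when n+n' is odd (it need not vanish on (0, π)).
  u² squared terms: (-2)²·∫cos(4x)² dx = 4·π/2 = 2*π;  (3)²·∫sin(2x)² dx = 9·π/2 = 9*π/2.
  u² cross terms: 2·(-2)·(3)·∫cos(4x)·sin(2x) dx = -12·(0) = 0.
  So ∫_0^π u² dx = 2*π + 9*π/2 + 0 = 13*π/2.
  (u')² squared terms: (6)²·∫cos(2x)² dx = 36·π/2 = 18*π;  (8)²·∫sin(4x)² dx = 64·π/2 = 32*π.
  (u')² cross terms: 2·(6)·(8)·∫cos(2x)·sin(4x) dx = 96·(0) = 0.
  So ∫_0^π (u')² dx = 18*π + 32*π + 0 = 50*π.
||u||_{H^1}^2 = (13*π/2) + (50*π) = 113*π/2.


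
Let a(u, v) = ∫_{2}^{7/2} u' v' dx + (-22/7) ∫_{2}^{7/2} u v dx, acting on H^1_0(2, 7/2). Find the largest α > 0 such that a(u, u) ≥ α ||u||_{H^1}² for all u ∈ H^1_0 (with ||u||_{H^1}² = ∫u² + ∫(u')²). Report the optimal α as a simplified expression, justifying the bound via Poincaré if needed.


α = 2*(-99 + 14*π^2)/(7*(9 + 4*π^2))

Coercivity of a(·,·) on H^1_0(2, 7/2) means a(u, u) ≥ α ||u||_{H^1}² for every u ∈ H^1_0.
The interval has length L = 3/2, and Poincaré/coercivity depend only on L. Here a(u, u) = ∫(u')² + (-22/7)·∫u².
Here c = -22/7 < 0 with |c| < (π/L)² = 4*π^2/9, so coercivity still holds. The condition a(u,u) ≥ α||u||_{H^1}² reads (1−α)∫(u')² ≥ (α−c)∫u². Any admissible α is ≤ 1 (rapidly oscillating u have ∫u²/∫(u')² → 0), and α = 1 would force 0 ≥ (1−c)∫u², impossible since c < 1; so 1−α > 0. By the sharp Poincaré inequality on H^1_0 of an interval of length L, ∫(u')² ≥ (π/L)²∫u² with equality for the first sine mode sin(π(x−x₀)/L) (x₀ the left endpoint), so the inequality holds for all u iff (1−α)(π/L)² ≥ α − c, i.e. α ≤ ((π/L)² + c)/((π/L)² + 1) = (1 + c(L/π)²)/(1 + (L/π)²). (Direct route, valid since c ≤ 0: Poincaré gives c∫u² ≥ c(L/π)²∫(u')², so a(u,u) ≥ (1 + c(L/π)²)∫(u')², while ||u||_{H^1}² ≤ (1 + (L/π)²)∫(u')²; dividing yields the same α.) With (π/L)² = 4*π^2/9 and c = -22/7, the largest admissible constant is α = ((π/L)² + c)/((π/L)² + 1).
Simplifying, α = 2*(-99 + 14*π^2)/(7*(9 + 4*π^2)).


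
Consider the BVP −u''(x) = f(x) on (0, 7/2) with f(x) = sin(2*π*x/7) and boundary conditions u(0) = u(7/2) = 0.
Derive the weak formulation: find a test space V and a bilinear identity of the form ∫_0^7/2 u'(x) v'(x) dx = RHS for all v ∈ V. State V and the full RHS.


V = H^1_0(0, 7/2) (so v(0) = v(7/2) = 0); weak form: ∫_0^7/2 u'v' dx = ∫_0^7/2 (sin(2*π*x/7)) v dx for all v ∈ V.

Multiply both sides by a test function v and integrate from 0 to 7/2:
  ∫_0^7/2 −u''(x) v(x) dx = ∫_0^7/2 f(x) v(x) dx.
Integrate the LHS by parts once:
  ∫_0^7/2 −u'' v dx = −[u'(x) v(x)]_0^7/2 + ∫_0^7/2 u'(x) v'(x) dx.
Thus ∫_0^7/2 u'(x) v'(x) dx = ∫_0^7/2 f(x) v(x) dx + [u'(x) v(x)]_0^7/2.
Choose V so that boundary terms are either known or forced to vanish.
u is Dirichlet: u(0) = u(7/2) = 0. Let V = H^1_0(0, 7/2); then v(0) = v(7/2) = 0, and [u' v]_0^7/2 = 0.
Weak formulation: find u (satisfying any essential BC) such that ∫_0^7/2 u'(x) v'(x) dx = ∫_0^7/2 f v dx for all v ∈ V.
Substituting f(x) = sin(2*π*x/7), the right-hand side is ∫_0^7/2 (sin(2*π*x/7)) v dx.


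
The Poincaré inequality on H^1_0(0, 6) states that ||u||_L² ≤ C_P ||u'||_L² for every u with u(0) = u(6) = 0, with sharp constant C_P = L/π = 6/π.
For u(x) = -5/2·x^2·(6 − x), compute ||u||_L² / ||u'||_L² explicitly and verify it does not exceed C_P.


||u||_L² / ||u'||_L² = 3*sqrt(14)/7 < C_P = 6/π.

u(x) = -5/2·x^2·(6 − x), so u'(x) = 15*x*(x - 4)/2.
u(x) = -5/2·x^2·(6 − x) vanishes at x = 0 and x = 6, so u ∈ H^1_0(0, 6). Differentiate via the product rule and integrate the resulting polynomials term by term.
  ∫_0^6 u² dx = ∫_0^6 (25*x^6/4 - 75*x^5 + 225*x^4) dx. Term by term:
    ∫_0^6 25*x^6/4 dx = 1749600/7;  ∫_0^6 -75*x^5 dx = -583200;  ∫_0^6 225*x^4 dx = 349920.
  Sum: 1749600/7 − 583200 + 349920 = 116640/7.
  ∫_0^6 (u')² dx = ∫_0^6 (225*x^4/4 - 450*x^3 + 900*x^2) dx. Term by term:
    ∫_0^6 225*x^4/4 dx = 87480;  ∫_0^6 -450*x^3 dx = -145800;  ∫_0^6 900*x^2 dx = 64800.
  Sum: 87480 − 145800 + 64800 = 6480.
∫_0^6 u² dx = 116640/7, so ||u||_L² = 108*sqrt(70)/7.
∫_0^6 (u')² dx = 6480, so ||u'||_L² = 36*sqrt(5).
Ratio ||u||_L² / ||u'||_L² = 3*sqrt(14)/7.
Sharp Poincaré constant on H^1_0(0, 6) is C_P = L/π = 6/π, achieved by sin(π/6·x).
A polynomial bump cannot attain the sharp Poincaré constant (only the first sine eigenfunction does), so the ratio is strictly less than C_P, consistent with ||u||_L² ≤ C_P ||u'||_L².


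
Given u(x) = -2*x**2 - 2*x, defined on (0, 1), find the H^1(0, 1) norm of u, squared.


||u||_{H^1}^2 = 322/15

The H^1 norm (squared) on an interval (0, L) is
  ||u||_{H^1}^2 = ∫_0^L u(x)^2 dx + ∫_0^L u'(x)^2 dx.
Compute u'(x) = -4*x - 2.
Then u(x)^2 = 4*x**4 + 8*x**3 + 4*x**2 and u'(x)^2 = 16*x**2 + 16*x + 4.
Integrate each monomial from 0 to 1 using ∫_0^1 c·x^n dx = c·1^(n+1)/(n+1):
  ∫_0^1 u(x)^2 dx = ∫_0^1 (4*x^4 + 8*x^3 + 4*x^2) dx. Term by term:
    ∫_0^1 4*x^4 dx = 4/5;  ∫_0^1 8*x^3 dx = 2;  ∫_0^1 4*x^2 dx = 4/3.
  Sum: 4/5 + 2 + 4/3 = 62/15.
  ∫_0^1 u'(x)^2 dx = ∫_0^1 (16*x^2 + 16*x + 4) dx. Term by term:
    ∫_0^1 16*x^2 dx = 16/3;  ∫_0^1 16*x dx = 8;  ∫_0^1 4 dx = 4.
  Sum: 16/3 + 8 + 4 = 52/3.
Adding: ||u||_{H^1}^2 = 62/15 + 52/3 = 322/15.


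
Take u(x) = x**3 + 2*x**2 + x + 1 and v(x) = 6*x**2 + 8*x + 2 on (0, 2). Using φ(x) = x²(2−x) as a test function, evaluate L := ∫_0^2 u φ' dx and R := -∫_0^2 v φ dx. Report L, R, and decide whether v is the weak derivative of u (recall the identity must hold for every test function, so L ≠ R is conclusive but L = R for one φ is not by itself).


LHS = -212/15, RHS = -424/15. No, v is not the weak derivative of u.

u(x) = x**3 + 2*x**2 + x + 1, classical derivative u'(x) = 3*x**2 + 4*x + 1.
φ(x) = x²(2−x), so φ'(x) = x*(4 - 3*x).
Note φ(0) = φ(2) = 0, so the boundary term u·φ vanishes.
LHS = ∫_0^2 u(x) φ'(x) dx = ∫_0^2 (-3*x^5 - 2*x^4 + 5*x^3 + x^2 + 4*x) dx. Term by term:
  ∫_0^2 -3*x^5 dx = -32;  ∫_0^2 -2*x^4 dx = -64/5;  ∫_0^2 5*x^3 dx = 20;
  ∫_0^2 x^2 dx = 8/3;  ∫_0^2 4*x dx = 8.
Sum: -32 − 64/5 + 20 + 8/3 + 8 = -212/15.
So LHS = -212/15.
∫_0^2 v(x) φ(x) dx = ∫_0^2 (-6*x^5 + 4*x^4 + 14*x^3 + 4*x^2) dx. Term by term:
  ∫_0^2 -6*x^5 dx = -64;  ∫_0^2 4*x^4 dx = 128/5;  ∫_0^2 14*x^3 dx = 56;
  ∫_0^2 4*x^2 dx = 32/3.
Sum: -64 + 128/5 + 56 + 32/3 = 424/15.
So RHS = -∫_0^2 v(x) φ(x) dx = -424/15.
LHS − RHS = 212/15 ≠ 0, so the identity fails.
(For a valid weak derivative the identity must hold for EVERY test function, in particular this one. The failure shows v is NOT the weak derivative of u.)
Correct weak derivative would be u'(x) = 3*x**2 + 4*x + 1.


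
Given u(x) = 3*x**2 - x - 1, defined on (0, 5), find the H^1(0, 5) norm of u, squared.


||u||_{H^1}^2 = 35185/6

The H^1 norm (squared) on an interval (0, L) is
  ||u||_{H^1}^2 = ∫_0^L u(x)^2 dx + ∫_0^L u'(x)^2 dx.
Compute u'(x) = 6*x - 1.
Then u(x)^2 = 9*x**4 - 6*x**3 - 5*x**2 + 2*x + 1 and u'(x)^2 = 36*x**2 - 12*x + 1.
Integrate each monomial from 0 to 5 using ∫_0^5 c·x^n dx = c·5^(n+1)/(n+1):
  ∫_0^5 u(x)^2 dx = ∫_0^5 (9*x^4 - 6*x^3 - 5*x^2 + 2*x + 1) dx. Term by term:
    ∫_0^5 9*x^4 dx = 5625;  ∫_0^5 -6*x^3 dx = -1875/2;  ∫_0^5 -5*x^2 dx = -625/3;
    ∫_0^5 2*x dx = 25;  ∫_0^5 1 dx = 5.
  Sum: 5625 − 1875/2 − 625/3 + 25 + 5 = 27055/6.
  ∫_0^5 u'(x)^2 dx = ∫_0^5 (36*x^2 - 12*x + 1) dx. Term by term:
    ∫_0^5 36*x^2 dx = 1500;  ∫_0^5 -12*x dx = -150;  ∫_0^5 1 dx = 5.
  Sum: 1500 − 150 + 5 = 1355.
Adding: ||u||_{H^1}^2 = 27055/6 + 1355 = 35185/6.


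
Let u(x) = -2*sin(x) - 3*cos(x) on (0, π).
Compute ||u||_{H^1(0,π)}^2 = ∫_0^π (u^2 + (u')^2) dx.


||u||_{H^1(0,π)}^2 = 13*π

u'(x) = 3*sin(x) - 2*cos(x).
Expand u² and (u')² and integrate term by term on (0, π), using: for integers n ≥ 1, ∫_0^π sin²(nx) dx = ∫_0^π cos²(nx) dx = π/2; for n ≠ n', ∫_0^π sin(nx)sin(n'x) dx = ∫_0^π cos(nx)cos(n'x) dx = 0; and by product-to-sum, ∫_0^π sin(nx)cos(n'x) dx = ½∫_0^π [sin((n+n')x) + sin((n−n')x)] dx, which is 0 when n+n' is even and 2n/(n²−n'²) when n+n' is odd (it need not vanish on (0, π)).
  u² squared terms: (-3)²·∫cos(x)² dx = 9·π/2 = 9*π/2;  (-2)²·∫sin(x)² dx = 4·π/2 = 2*π.
  u² cross terms: 2·(-3)·(-2)·∫cos(x)·sin(x) dx = 12·(0) = 0.
  So ∫_0^π u² dx = 9*π/2 + 2*π + 0 = 13*π/2.
  (u')² squared terms: (-2)²·∫cos(x)² dx = 4·π/2 = 2*π;  (3)²·∫sin(x)² dx = 9·π/2 = 9*π/2.
  (u')² cross terms: 2·(-2)·(3)·∫cos(x)·sin(x) dx = -12·(0) = 0.
  So ∫_0^π (u')² dx = 2*π + 9*π/2 + 0 = 13*π/2.
||u||_{H^1}^2 = (13*π/2) + (13*π/2) = 13*π.
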